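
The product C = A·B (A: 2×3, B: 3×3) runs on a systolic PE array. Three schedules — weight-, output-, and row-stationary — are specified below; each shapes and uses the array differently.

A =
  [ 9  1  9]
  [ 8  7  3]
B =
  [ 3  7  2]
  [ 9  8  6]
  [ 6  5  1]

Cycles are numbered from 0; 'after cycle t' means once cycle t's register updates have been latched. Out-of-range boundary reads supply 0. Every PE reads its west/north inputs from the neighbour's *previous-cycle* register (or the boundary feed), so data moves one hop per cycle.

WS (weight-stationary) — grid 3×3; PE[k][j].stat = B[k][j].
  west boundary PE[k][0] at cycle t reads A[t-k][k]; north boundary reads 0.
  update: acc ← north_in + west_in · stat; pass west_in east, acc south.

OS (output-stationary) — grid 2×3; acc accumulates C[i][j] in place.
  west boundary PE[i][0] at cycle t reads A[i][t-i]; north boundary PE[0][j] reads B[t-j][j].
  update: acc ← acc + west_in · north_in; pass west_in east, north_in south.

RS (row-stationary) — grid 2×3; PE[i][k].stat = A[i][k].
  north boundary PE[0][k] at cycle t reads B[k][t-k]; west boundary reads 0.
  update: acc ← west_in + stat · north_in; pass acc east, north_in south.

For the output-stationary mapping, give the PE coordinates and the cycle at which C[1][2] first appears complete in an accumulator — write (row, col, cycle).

OS: C[1][2] accumulates in PE[1][2]:
  @0  [1,2]  acc 0  |  →0  ↓0
  @1  [1,2]  acc 0  |  →0  ↓0
  @2  [1,2]  acc 0  |  →0  ↓0
  @3  [1,2]  acc 16  |  →8  ↓2
  @4  [1,2]  acc 58  |  →7  ↓6
  @5  [1,2]  acc 61  |  →3  ↓1

(row, col, cycle) = (1, 2, 5)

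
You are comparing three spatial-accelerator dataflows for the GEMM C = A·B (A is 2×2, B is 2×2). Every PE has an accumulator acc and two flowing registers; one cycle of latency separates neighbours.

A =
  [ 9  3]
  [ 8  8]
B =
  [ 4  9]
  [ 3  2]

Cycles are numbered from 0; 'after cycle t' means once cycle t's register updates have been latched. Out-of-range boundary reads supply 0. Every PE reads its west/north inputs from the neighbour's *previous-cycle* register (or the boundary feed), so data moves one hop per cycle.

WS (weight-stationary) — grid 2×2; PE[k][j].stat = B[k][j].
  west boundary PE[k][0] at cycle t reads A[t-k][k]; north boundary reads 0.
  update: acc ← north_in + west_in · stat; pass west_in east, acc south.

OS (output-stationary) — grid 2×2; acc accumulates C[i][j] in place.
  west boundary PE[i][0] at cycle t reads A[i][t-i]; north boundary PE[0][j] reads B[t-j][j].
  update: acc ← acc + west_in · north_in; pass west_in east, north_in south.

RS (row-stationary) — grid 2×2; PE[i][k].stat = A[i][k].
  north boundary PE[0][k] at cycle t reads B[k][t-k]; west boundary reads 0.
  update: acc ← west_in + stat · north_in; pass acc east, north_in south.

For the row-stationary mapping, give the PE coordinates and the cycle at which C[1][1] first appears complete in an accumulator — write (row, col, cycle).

(row, col, cycle) = (1, 1, 3)

RS: C[1][1] accumulates in PE[1][1]:
  after 0 — PE[1][1] acc=0, pass-E 0, pass-S 0
  after 1 — PE[1][1] acc=0, pass-E 0, pass-S 0
  after 2 — PE[1][1] acc=56, pass-E 56, pass-S 3
  after 3 — PE[1][1] acc=88, pass-E 88, pass-S 2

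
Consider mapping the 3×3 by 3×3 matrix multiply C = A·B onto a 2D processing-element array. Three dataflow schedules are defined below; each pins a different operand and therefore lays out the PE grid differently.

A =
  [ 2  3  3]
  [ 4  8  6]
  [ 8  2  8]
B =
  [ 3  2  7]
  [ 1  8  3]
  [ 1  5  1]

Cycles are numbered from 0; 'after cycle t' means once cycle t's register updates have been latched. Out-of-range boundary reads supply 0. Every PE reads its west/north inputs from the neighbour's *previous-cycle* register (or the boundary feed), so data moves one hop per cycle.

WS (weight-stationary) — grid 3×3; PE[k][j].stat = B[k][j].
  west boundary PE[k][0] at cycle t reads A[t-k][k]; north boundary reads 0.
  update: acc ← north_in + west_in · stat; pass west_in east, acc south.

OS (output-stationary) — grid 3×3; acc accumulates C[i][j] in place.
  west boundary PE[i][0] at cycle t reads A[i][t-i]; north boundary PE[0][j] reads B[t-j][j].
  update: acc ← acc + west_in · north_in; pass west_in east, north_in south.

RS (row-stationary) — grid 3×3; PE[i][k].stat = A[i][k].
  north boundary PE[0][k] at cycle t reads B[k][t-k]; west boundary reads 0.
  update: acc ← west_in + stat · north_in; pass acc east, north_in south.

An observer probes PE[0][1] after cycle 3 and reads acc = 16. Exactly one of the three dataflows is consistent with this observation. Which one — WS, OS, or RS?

WS [3×3] PE[0][1] across cycles:
  c0 r0c1: 0 / 0 / 0
  c1 r0c1: 4 / 2 / 4
  c2 r0c1: 8 / 4 / 8
  c3 r0c1: 16 / 8 / 16
OS [3×3] PE[0][1] across cycles:
  c0 r0c1: 0 / 0 / 0
  c1 r0c1: 4 / 2 / 2
  c2 r0c1: 28 / 3 / 8
  c3 r0c1: 43 / 3 / 5
RS [3×3] PE[0][1] across cycles:
  c0 r0c1: 0 / 0 / 0
  c1 r0c1: 9 / 9 / 1
  c2 r0c1: 28 / 28 / 8
  c3 r0c1: 23 / 23 / 3

dataflow = WS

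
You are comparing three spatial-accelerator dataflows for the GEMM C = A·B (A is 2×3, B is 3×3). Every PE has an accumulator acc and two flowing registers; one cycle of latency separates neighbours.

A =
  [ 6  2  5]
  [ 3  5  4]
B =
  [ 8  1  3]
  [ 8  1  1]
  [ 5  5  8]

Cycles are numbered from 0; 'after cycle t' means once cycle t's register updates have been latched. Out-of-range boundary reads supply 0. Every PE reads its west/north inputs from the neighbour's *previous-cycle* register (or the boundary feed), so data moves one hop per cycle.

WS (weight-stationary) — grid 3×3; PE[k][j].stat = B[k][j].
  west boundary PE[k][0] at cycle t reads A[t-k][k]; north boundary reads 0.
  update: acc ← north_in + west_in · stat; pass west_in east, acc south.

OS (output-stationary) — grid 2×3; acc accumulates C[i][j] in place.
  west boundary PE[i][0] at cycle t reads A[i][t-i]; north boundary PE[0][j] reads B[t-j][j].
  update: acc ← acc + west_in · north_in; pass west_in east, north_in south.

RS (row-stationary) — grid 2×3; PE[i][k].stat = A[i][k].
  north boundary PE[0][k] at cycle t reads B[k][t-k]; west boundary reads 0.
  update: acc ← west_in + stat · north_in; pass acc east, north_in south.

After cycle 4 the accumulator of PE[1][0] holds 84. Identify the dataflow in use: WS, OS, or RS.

dataflow = OS

Under WS (3×3), PE[1][0]:
  [0] (1,0) acc=0 (h:0 v:0)
  [1] (1,0) acc=64 (h:2 v:64)
  [2] (1,0) acc=64 (h:5 v:64)
  [3] (1,0) acc=0 (h:0 v:0)
  [4] (1,0) acc=0 (h:0 v:0)
Under OS (2×3), PE[1][0]:
  [0] (1,0) acc=0 (h:0 v:0)
  [1] (1,0) acc=24 (h:3 v:8)
  [2] (1,0) acc=64 (h:5 v:8)
  [3] (1,0) acc=84 (h:4 v:5)
  [4] (1,0) acc=84 (h:0 v:0)
Under RS (2×3), PE[1][0]:
  [0] (1,0) acc=0 (h:0 v:0)
  [1] (1,0) acc=24 (h:24 v:8)
  [2] (1,0) acc=3 (h:3 v:1)
  [3] (1,0) acc=9 (h:9 v:3)
  [4] (1,0) acc=0 (h:0 v:0)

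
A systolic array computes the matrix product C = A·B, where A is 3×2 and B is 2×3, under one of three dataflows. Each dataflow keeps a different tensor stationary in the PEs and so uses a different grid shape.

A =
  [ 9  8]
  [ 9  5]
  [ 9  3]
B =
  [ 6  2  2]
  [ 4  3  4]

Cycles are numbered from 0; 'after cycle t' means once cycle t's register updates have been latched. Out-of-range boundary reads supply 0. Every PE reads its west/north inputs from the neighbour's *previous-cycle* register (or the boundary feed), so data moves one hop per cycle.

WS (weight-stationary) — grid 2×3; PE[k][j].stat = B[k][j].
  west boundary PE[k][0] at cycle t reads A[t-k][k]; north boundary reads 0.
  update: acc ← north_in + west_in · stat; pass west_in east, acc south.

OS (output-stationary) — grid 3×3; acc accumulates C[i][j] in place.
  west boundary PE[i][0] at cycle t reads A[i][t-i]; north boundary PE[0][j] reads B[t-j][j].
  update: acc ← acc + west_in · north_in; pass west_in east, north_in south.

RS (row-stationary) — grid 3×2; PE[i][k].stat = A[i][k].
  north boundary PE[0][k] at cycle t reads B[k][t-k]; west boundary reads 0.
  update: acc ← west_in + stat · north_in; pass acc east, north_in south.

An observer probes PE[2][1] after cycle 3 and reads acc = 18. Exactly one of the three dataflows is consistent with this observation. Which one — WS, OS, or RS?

dataflow = OS

WS (2×3): PE[2][1] does not exist.
OS (3×3 grid), PE[2][1]:
  step 0 · PE2,1: acc=0; fwd→0 fwd↓0
  step 1 · PE2,1: acc=0; fwd→0 fwd↓0
  step 2 · PE2,1: acc=0; fwd→0 fwd↓0
  step 3 · PE2,1: acc=18; fwd→9 fwd↓2
RS (3×2 grid), PE[2][1]:
  step 0 · PE2,1: acc=0; fwd→0 fwd↓0
  step 1 · PE2,1: acc=0; fwd→0 fwd↓0
  step 2 · PE2,1: acc=0; fwd→0 fwd↓0
  step 3 · PE2,1: acc=66; fwd→66 fwd↓4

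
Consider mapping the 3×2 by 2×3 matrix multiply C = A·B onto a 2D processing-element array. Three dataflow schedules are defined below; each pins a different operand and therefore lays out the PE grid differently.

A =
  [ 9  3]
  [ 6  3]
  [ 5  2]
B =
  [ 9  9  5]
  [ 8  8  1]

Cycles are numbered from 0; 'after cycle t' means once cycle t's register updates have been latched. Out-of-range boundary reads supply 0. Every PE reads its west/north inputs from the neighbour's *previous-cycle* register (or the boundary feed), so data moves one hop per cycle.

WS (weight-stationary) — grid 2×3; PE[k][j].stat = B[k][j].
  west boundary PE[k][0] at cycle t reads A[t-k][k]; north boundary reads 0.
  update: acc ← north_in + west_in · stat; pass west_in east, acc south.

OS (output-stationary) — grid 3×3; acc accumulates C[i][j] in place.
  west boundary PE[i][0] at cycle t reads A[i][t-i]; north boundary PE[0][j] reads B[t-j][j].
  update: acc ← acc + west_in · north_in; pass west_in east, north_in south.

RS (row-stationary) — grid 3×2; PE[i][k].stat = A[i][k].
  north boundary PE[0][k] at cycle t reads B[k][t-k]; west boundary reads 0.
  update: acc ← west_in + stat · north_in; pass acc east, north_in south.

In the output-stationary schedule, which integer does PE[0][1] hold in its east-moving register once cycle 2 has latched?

register = 3

OS on a 3×3 grid — tracing PE[0][1] and its feeders:
  [0] (0,0) acc=81 (h:9 v:9)
  [0] (0,1) acc=0 (h:0 v:0)
  [1] (0,0) acc=105 (h:3 v:8)
  [1] (0,1) acc=81 (h:9 v:9)
  [2] (0,0) acc=105 (h:0 v:0)
  [2] (0,1) acc=105 (h:3 v:8)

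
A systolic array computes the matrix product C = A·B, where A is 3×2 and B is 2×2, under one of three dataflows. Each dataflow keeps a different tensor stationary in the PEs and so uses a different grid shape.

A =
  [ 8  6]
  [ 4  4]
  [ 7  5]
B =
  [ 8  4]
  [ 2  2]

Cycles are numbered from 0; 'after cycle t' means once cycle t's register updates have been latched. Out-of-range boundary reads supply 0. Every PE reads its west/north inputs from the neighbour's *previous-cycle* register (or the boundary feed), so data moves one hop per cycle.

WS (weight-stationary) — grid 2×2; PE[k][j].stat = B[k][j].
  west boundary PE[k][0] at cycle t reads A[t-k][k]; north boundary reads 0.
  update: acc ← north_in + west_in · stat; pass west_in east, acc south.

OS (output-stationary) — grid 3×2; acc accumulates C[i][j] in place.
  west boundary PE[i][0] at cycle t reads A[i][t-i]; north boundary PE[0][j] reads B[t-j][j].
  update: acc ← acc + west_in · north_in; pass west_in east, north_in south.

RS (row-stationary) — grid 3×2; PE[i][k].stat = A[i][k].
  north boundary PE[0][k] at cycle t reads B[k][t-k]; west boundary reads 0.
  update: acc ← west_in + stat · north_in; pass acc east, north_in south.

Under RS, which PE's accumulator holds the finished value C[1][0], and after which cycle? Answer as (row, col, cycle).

RS: C[1][0] accumulates in PE[1][1]:
  cycle 0: PE[1][1] → acc 0, east 0, south 0
  cycle 1: PE[1][1] → acc 0, east 0, south 0
  cycle 2: PE[1][1] → acc 40, east 40, south 2

(row, col, cycle) = (1, 1, 2)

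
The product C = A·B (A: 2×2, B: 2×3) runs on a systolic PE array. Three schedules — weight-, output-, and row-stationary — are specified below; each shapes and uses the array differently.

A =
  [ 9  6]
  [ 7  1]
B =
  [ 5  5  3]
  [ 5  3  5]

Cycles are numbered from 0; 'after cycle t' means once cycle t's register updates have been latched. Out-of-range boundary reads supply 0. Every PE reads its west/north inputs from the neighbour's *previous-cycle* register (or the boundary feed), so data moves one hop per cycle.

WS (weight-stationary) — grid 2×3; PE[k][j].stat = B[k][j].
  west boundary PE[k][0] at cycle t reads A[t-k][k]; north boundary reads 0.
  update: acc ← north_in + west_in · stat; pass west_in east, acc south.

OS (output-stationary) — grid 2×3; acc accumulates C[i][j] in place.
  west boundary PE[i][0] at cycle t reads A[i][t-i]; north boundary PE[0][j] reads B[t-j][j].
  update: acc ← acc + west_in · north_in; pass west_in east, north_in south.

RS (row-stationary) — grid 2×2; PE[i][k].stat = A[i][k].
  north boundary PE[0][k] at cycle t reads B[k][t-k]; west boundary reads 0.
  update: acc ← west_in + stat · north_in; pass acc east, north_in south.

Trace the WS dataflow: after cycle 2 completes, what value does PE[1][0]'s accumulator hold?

PE[1][0].acc = 40

Tracing WS — 2×3 array, target PE[1][0]:
  [0] (0,0) acc=45 (h:9 v:45)
  [0] (1,0) acc=0 (h:0 v:0)
  [1] (0,0) acc=35 (h:7 v:35)
  [1] (1,0) acc=75 (h:6 v:75)
  [2] (0,0) acc=0 (h:0 v:0)
  [2] (1,0) acc=40 (h:1 v:40)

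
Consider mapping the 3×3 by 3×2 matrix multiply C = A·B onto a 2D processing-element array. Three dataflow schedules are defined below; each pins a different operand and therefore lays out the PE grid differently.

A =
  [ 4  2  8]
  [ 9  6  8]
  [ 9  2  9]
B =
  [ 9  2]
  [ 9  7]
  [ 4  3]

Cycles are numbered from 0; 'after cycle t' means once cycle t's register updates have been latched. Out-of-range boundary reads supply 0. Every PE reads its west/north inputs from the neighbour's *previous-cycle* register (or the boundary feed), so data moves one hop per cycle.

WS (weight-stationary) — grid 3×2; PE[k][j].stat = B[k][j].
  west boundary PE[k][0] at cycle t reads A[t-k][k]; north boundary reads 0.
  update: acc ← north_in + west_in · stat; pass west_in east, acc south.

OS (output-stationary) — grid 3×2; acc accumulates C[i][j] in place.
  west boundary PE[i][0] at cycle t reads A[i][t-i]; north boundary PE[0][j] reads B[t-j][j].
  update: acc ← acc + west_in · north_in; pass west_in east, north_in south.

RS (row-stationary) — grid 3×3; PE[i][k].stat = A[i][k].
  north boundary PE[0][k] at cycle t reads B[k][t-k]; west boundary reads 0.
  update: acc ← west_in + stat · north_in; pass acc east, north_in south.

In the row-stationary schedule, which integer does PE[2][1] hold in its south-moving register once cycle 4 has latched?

RS on a 3×3 grid — tracing PE[2][1] and its feeders:
  @0  [1,1]  acc 0  |  →0  ↓0
  @0  [2,0]  acc 0  |  →0  ↓0
  @0  [2,1]  acc 0  |  →0  ↓0
  @1  [1,1]  acc 0  |  →0  ↓0
  @1  [2,0]  acc 0  |  →0  ↓0
  @1  [2,1]  acc 0  |  →0  ↓0
  @2  [1,1]  acc 135  |  →135  ↓9
  @2  [2,0]  acc 81  |  →81  ↓9
  @2  [2,1]  acc 0  |  →0  ↓0
  @3  [1,1]  acc 60  |  →60  ↓7
  @3  [2,0]  acc 18  |  →18  ↓2
  @3  [2,1]  acc 99  |  →99  ↓9
  @4  [1,1]  acc 0  |  →0  ↓0
  @4  [2,0]  acc 0  |  →0  ↓0
  @4  [2,1]  acc 32  |  →32  ↓7

register = 7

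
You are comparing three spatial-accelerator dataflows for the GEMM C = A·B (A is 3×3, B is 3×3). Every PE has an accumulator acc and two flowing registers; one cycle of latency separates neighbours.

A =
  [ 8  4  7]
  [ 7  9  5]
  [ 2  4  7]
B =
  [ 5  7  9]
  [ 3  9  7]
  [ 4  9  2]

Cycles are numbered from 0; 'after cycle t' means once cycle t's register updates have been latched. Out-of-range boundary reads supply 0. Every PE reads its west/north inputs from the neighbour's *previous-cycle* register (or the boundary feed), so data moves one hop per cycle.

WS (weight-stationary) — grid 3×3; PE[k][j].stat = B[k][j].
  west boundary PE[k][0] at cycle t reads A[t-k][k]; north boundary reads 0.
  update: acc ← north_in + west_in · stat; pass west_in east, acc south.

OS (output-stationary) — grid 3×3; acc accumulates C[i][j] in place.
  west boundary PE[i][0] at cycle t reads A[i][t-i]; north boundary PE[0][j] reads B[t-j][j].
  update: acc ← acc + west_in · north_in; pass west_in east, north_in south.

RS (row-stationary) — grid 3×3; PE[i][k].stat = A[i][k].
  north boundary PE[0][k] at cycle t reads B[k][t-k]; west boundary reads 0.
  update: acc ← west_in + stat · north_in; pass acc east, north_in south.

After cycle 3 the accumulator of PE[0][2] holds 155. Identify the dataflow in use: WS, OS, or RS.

dataflow = RS

— WS: 3×3; PE[0][2] trace:
  0: (0,2).acc=0  regs=<0,0>
  1: (0,2).acc=0  regs=<0,0>
  2: (0,2).acc=72  regs=<8,72>
  3: (0,2).acc=63  regs=<7,63>
— OS: 3×3; PE[0][2] trace:
  0: (0,2).acc=0  regs=<0,0>
  1: (0,2).acc=0  regs=<0,0>
  2: (0,2).acc=72  regs=<8,9>
  3: (0,2).acc=100  regs=<4,7>
— RS: 3×3; PE[0][2] trace:
  0: (0,2).acc=0  regs=<0,0>
  1: (0,2).acc=0  regs=<0,0>
  2: (0,2).acc=80  regs=<80,4>
  3: (0,2).acc=155  regs=<155,9>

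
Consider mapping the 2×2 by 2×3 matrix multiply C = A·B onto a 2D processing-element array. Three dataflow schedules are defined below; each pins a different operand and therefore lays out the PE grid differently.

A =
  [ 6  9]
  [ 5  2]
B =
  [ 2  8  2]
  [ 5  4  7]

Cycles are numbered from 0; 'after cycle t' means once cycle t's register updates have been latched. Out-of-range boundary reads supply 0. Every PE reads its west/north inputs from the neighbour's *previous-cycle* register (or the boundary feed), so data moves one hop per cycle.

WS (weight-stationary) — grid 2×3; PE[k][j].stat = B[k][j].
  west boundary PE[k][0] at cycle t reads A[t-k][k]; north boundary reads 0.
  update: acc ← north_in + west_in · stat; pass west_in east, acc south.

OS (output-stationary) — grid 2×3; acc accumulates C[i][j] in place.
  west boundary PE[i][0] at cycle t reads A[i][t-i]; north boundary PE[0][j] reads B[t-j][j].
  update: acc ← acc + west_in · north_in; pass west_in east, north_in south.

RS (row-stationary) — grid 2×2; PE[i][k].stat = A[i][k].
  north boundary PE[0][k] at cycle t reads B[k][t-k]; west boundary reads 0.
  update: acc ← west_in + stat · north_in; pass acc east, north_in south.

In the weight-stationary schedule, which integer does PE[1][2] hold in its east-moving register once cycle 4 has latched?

register = 2

WS on a 2×3 grid — tracing PE[1][2] and its feeders:
  @0  [0,2]  acc 0  |  →0  ↓0
  @0  [1,1]  acc 0  |  →0  ↓0
  @0  [1,2]  acc 0  |  →0  ↓0
  @1  [0,2]  acc 0  |  →0  ↓0
  @1  [1,1]  acc 0  |  →0  ↓0
  @1  [1,2]  acc 0  |  →0  ↓0
  @2  [0,2]  acc 12  |  →6  ↓12
  @2  [1,1]  acc 84  |  →9  ↓84
  @2  [1,2]  acc 0  |  →0  ↓0
  @3  [0,2]  acc 10  |  →5  ↓10
  @3  [1,1]  acc 48  |  →2  ↓48
  @3  [1,2]  acc 75  |  →9  ↓75
  @4  [0,2]  acc 0  |  →0  ↓0
  @4  [1,1]  acc 0  |  →0  ↓0
  @4  [1,2]  acc 24  |  →2  ↓24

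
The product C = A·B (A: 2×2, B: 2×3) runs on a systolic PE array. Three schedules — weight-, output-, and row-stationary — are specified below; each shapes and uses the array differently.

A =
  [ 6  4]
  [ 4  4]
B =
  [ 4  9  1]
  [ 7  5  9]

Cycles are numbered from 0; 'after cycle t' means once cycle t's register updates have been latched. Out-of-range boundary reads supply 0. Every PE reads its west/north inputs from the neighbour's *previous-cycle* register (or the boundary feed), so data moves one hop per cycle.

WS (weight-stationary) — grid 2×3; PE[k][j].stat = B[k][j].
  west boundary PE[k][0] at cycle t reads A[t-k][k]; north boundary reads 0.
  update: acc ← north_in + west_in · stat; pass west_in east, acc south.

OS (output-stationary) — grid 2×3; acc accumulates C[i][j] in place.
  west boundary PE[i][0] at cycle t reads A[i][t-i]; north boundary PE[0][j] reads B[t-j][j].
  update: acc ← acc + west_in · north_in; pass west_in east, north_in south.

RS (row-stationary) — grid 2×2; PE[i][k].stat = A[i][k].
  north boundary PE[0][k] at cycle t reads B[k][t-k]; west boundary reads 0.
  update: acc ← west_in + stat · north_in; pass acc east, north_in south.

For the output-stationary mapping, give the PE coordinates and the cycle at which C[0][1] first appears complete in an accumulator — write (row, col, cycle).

Under OS, C[0][1] lands at PE[0][1]:
  c0 r0c1: 0 / 0 / 0
  c1 r0c1: 54 / 6 / 9
  c2 r0c1: 74 / 4 / 5

(row, col, cycle) = (0, 1, 2)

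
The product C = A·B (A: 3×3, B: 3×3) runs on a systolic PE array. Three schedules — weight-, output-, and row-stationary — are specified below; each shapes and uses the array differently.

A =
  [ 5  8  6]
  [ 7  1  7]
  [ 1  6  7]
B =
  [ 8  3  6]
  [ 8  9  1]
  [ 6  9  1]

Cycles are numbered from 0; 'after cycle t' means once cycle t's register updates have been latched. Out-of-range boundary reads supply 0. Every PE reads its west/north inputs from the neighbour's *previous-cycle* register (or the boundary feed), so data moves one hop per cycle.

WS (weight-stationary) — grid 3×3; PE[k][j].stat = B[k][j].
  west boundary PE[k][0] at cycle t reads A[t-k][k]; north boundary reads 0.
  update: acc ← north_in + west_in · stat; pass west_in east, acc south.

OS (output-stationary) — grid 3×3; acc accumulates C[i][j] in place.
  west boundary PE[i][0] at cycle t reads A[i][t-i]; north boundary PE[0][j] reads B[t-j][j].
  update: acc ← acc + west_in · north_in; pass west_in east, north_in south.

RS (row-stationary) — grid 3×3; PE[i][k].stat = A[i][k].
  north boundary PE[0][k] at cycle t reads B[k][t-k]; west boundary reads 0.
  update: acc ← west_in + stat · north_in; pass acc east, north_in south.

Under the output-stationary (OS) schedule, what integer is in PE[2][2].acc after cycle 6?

OS 3×3: PE[2][2] cycle-by-cycle (with neighbour feeds):
  after 0 — PE[1][2] acc=0, pass-E 0, pass-S 0
  after 0 — PE[2][1] acc=0, pass-E 0, pass-S 0
  after 0 — PE[2][2] acc=0, pass-E 0, pass-S 0
  after 1 — PE[1][2] acc=0, pass-E 0, pass-S 0
  after 1 — PE[2][1] acc=0, pass-E 0, pass-S 0
  after 1 — PE[2][2] acc=0, pass-E 0, pass-S 0
  after 2 — PE[1][2] acc=0, pass-E 0, pass-S 0
  after 2 — PE[2][1] acc=0, pass-E 0, pass-S 0
  after 2 — PE[2][2] acc=0, pass-E 0, pass-S 0
  after 3 — PE[1][2] acc=42, pass-E 7, pass-S 6
  after 3 — PE[2][1] acc=3, pass-E 1, pass-S 3
  after 3 — PE[2][2] acc=0, pass-E 0, pass-S 0
  after 4 — PE[1][2] acc=43, pass-E 1, pass-S 1
  after 4 — PE[2][1] acc=57, pass-E 6, pass-S 9
  after 4 — PE[2][2] acc=6, pass-E 1, pass-S 6
  after 5 — PE[1][2] acc=50, pass-E 7, pass-S 1
  after 5 — PE[2][1] acc=120, pass-E 7, pass-S 9
  after 5 — PE[2][2] acc=12, pass-E 6, pass-S 1
  after 6 — PE[1][2] acc=50, pass-E 0, pass-S 0
  after 6 — PE[2][1] acc=120, pass-E 0, pass-S 0
  after 6 — PE[2][2] acc=19, pass-E 7, pass-S 1

PE[2][2].acc = 19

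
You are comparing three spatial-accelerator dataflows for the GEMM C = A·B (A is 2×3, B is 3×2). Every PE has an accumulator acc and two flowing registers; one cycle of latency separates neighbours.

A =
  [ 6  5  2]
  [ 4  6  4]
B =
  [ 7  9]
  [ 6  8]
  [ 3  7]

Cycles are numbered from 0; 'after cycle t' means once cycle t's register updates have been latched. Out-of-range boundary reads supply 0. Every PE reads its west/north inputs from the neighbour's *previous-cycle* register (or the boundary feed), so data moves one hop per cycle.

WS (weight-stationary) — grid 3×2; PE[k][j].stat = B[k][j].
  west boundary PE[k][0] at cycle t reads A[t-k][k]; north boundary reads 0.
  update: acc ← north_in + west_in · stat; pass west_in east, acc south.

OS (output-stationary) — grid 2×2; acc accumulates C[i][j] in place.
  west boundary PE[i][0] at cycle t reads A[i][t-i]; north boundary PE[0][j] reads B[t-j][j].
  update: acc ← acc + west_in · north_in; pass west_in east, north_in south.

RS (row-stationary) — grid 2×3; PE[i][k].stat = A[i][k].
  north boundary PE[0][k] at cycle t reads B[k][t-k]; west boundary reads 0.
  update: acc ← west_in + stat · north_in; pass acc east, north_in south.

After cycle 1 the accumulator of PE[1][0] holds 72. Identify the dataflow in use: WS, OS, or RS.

WS (3×2 grid), PE[1][0]:
  [0] (1,0) acc=0 (h:0 v:0)
  [1] (1,0) acc=72 (h:5 v:72)
OS (2×2 grid), PE[1][0]:
  [0] (1,0) acc=0 (h:0 v:0)
  [1] (1,0) acc=28 (h:4 v:7)
RS (2×3 grid), PE[1][0]:
  [0] (1,0) acc=0 (h:0 v:0)
  [1] (1,0) acc=28 (h:28 v:7)

dataflow = WS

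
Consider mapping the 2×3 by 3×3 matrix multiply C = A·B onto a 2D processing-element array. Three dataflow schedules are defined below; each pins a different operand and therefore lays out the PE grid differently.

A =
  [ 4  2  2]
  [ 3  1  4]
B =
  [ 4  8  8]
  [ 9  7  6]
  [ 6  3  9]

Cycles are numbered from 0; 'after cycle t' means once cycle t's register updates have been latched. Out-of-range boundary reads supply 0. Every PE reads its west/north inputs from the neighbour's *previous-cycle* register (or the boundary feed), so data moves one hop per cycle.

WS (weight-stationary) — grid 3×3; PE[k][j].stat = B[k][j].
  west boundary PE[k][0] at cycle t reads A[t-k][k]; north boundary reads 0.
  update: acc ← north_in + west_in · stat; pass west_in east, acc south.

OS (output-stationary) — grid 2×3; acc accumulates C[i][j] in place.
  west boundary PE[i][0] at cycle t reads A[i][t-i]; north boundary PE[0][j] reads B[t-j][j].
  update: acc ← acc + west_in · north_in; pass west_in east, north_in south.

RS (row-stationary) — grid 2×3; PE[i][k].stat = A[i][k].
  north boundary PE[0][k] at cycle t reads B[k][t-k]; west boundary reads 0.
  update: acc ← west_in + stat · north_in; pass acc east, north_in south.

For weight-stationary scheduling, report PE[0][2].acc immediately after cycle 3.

PE[0][2].acc = 24

Tracing WS — 3×3 array, target PE[0][2]:
  cycle 0: PE[0][1] → acc 0, east 0, south 0
  cycle 0: PE[0][2] → acc 0, east 0, south 0
  cycle 1: PE[0][1] → acc 32, east 4, south 32
  cycle 1: PE[0][2] → acc 0, east 0, south 0
  cycle 2: PE[0][1] → acc 24, east 3, south 24
  cycle 2: PE[0][2] → acc 32, east 4, south 32
  cycle 3: PE[0][1] → acc 0, east 0, south 0
  cycle 3: PE[0][2] → acc 24, east 3, south 24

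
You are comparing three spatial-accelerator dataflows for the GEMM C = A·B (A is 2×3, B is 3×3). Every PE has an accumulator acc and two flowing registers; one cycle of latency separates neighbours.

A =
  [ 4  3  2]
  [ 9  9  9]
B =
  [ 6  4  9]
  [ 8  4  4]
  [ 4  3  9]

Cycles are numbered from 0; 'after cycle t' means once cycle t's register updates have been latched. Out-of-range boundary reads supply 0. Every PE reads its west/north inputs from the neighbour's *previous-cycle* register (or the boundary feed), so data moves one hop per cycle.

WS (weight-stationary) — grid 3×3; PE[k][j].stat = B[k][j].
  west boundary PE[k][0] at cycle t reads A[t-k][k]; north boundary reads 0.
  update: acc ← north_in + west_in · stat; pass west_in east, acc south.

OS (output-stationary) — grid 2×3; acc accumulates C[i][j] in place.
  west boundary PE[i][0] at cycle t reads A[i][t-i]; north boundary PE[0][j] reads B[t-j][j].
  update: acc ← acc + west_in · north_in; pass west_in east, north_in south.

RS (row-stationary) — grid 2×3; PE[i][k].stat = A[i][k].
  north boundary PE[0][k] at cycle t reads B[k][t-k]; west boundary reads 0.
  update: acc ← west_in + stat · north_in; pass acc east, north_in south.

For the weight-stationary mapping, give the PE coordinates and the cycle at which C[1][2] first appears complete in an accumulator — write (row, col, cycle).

WS — PE[2][2] is where C[1][2] collects:
  c0 r2c2: 0 / 0 / 0
  c1 r2c2: 0 / 0 / 0
  c2 r2c2: 0 / 0 / 0
  c3 r2c2: 0 / 0 / 0
  c4 r2c2: 66 / 2 / 66
  c5 r2c2: 198 / 9 / 198

(row, col, cycle) = (2, 2, 5)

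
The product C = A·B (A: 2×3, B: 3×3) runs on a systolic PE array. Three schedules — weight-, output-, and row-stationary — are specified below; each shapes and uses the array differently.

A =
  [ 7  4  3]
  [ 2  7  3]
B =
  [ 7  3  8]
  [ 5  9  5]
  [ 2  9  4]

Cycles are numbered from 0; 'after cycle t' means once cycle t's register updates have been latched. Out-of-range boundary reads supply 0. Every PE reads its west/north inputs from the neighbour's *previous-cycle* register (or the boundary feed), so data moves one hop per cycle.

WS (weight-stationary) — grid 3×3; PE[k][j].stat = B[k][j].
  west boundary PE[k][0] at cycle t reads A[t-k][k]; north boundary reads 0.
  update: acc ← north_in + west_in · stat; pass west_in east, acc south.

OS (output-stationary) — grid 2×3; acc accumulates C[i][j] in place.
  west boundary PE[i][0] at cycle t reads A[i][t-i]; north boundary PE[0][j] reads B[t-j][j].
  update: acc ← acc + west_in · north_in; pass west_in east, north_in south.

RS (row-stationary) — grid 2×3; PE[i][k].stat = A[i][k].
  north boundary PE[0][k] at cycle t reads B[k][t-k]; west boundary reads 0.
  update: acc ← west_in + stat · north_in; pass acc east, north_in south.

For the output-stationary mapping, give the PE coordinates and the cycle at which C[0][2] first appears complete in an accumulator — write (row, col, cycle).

OS — PE[0][2] is where C[0][2] collects:
  cycle 0: PE[0][2] → acc 0, east 0, south 0
  cycle 1: PE[0][2] → acc 0, east 0, south 0
  cycle 2: PE[0][2] → acc 56, east 7, south 8
  cycle 3: PE[0][2] → acc 76, east 4, south 5
  cycle 4: PE[0][2] → acc 88, east 3, south 4

(row, col, cycle) = (0, 2, 4)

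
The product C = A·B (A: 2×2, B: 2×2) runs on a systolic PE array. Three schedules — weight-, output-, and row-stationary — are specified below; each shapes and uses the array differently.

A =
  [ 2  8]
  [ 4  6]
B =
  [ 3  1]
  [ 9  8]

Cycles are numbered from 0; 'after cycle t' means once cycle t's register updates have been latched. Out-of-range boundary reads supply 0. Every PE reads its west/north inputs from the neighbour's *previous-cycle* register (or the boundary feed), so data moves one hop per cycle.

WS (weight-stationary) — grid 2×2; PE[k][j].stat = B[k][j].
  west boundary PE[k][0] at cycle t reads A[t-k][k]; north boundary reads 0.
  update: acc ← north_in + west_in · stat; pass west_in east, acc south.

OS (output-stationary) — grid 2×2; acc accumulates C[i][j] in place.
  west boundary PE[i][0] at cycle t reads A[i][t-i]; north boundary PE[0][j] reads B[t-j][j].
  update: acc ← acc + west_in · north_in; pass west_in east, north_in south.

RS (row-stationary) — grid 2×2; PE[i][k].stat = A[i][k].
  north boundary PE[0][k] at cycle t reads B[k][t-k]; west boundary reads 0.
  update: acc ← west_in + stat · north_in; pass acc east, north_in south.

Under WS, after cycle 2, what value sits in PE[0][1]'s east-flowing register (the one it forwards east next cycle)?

WS (2×2). Following PE[0][1] plus its west/north inputs:
  step 0 · PE0,0: acc=6; fwd→2 fwd↓6
  step 0 · PE0,1: acc=0; fwd→0 fwd↓0
  step 1 · PE0,0: acc=12; fwd→4 fwd↓12
  step 1 · PE0,1: acc=2; fwd→2 fwd↓2
  step 2 · PE0,0: acc=0; fwd→0 fwd↓0
  step 2 · PE0,1: acc=4; fwd→4 fwd↓4

register = 4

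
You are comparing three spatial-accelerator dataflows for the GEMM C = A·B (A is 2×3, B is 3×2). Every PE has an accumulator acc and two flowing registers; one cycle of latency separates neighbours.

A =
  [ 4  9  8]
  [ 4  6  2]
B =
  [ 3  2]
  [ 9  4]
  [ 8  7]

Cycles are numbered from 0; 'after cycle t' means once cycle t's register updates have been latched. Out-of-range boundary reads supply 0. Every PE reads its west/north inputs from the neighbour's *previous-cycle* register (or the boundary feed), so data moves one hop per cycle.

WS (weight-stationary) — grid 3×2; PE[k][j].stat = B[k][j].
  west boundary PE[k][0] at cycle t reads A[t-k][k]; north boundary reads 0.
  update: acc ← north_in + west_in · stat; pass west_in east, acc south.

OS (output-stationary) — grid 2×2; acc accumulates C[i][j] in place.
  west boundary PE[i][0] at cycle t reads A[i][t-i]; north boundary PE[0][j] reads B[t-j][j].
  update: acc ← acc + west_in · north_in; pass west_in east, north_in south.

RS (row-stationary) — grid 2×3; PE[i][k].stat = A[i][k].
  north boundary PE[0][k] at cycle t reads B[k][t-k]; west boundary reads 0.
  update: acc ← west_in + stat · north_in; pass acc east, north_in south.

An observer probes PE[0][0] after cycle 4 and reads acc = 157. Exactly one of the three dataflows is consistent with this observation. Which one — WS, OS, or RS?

dataflow = OS

WS [3×2] PE[0][0] across cycles:
  [0] (0,0) acc=12 (h:4 v:12)
  [1] (0,0) acc=12 (h:4 v:12)
  [2] (0,0) acc=0 (h:0 v:0)
  [3] (0,0) acc=0 (h:0 v:0)
  [4] (0,0) acc=0 (h:0 v:0)
OS [2×2] PE[0][0] across cycles:
  [0] (0,0) acc=12 (h:4 v:3)
  [1] (0,0) acc=93 (h:9 v:9)
  [2] (0,0) acc=157 (h:8 v:8)
  [3] (0,0) acc=157 (h:0 v:0)
  [4] (0,0) acc=157 (h:0 v:0)
RS [2×3] PE[0][0] across cycles:
  [0] (0,0) acc=12 (h:12 v:3)
  [1] (0,0) acc=8 (h:8 v:2)
  [2] (0,0) acc=0 (h:0 v:0)
  [3] (0,0) acc=0 (h:0 v:0)
  [4] (0,0) acc=0 (h:0 v:0)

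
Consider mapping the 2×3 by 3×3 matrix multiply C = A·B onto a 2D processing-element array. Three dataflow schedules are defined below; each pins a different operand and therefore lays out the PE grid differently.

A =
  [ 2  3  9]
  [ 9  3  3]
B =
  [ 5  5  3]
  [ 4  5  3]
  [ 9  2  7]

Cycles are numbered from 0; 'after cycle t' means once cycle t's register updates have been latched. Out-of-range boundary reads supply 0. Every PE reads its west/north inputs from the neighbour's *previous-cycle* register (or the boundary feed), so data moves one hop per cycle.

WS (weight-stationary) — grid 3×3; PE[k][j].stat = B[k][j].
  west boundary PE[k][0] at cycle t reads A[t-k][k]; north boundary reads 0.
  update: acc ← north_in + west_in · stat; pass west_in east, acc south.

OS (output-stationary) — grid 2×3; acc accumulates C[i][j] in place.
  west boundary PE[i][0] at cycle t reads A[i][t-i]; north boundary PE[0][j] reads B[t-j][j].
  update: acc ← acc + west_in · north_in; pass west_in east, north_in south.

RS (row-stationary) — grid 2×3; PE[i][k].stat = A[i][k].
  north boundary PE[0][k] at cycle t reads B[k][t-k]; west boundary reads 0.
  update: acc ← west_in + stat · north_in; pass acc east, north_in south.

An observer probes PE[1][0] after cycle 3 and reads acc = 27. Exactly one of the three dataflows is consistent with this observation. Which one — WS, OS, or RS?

dataflow = RS

— WS: 3×3; PE[1][0] trace:
  @0  [1,0]  acc 0  |  →0  ↓0
  @1  [1,0]  acc 22  |  →3  ↓22
  @2  [1,0]  acc 57  |  →3  ↓57
  @3  [1,0]  acc 0  |  →0  ↓0
— OS: 2×3; PE[1][0] trace:
  @0  [1,0]  acc 0  |  →0  ↓0
  @1  [1,0]  acc 45  |  →9  ↓5
  @2  [1,0]  acc 57  |  →3  ↓4
  @3  [1,0]  acc 84  |  →3  ↓9
— RS: 2×3; PE[1][0] trace:
  @0  [1,0]  acc 0  |  →0  ↓0
  @1  [1,0]  acc 45  |  →45  ↓5
  @2  [1,0]  acc 45  |  →45  ↓5
  @3  [1,0]  acc 27  |  →27  ↓3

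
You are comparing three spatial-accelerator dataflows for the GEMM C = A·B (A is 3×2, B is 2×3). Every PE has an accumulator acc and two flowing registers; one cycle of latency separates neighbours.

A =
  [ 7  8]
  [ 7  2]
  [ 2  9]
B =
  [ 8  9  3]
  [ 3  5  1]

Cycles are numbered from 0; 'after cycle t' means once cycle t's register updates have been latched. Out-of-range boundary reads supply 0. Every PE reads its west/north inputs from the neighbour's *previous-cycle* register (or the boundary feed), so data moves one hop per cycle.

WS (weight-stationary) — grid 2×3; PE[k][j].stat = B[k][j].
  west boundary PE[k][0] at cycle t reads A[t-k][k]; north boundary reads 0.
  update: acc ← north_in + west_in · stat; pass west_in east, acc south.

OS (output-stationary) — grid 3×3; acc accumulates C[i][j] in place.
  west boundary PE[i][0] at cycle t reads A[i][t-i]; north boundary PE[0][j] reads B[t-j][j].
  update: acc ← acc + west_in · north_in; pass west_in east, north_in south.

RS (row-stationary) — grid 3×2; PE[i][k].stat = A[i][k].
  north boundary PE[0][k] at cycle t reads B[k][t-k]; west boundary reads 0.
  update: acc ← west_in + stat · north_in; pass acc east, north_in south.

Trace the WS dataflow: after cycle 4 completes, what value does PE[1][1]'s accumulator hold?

WS (2×3). Following PE[1][1] plus its west/north inputs:
  0: (0,1).acc=0  regs=<0,0>
  0: (1,0).acc=0  regs=<0,0>
  0: (1,1).acc=0  regs=<0,0>
  1: (0,1).acc=63  regs=<7,63>
  1: (1,0).acc=80  regs=<8,80>
  1: (1,1).acc=0  regs=<0,0>
  2: (0,1).acc=63  regs=<7,63>
  2: (1,0).acc=62  regs=<2,62>
  2: (1,1).acc=103  regs=<8,103>
  3: (0,1).acc=18  regs=<2,18>
  3: (1,0).acc=43  regs=<9,43>
  3: (1,1).acc=73  regs=<2,73>
  4: (0,1).acc=0  regs=<0,0>
  4: (1,0).acc=0  regs=<0,0>
  4: (1,1).acc=63  regs=<9,63>

PE[1][1].acc = 63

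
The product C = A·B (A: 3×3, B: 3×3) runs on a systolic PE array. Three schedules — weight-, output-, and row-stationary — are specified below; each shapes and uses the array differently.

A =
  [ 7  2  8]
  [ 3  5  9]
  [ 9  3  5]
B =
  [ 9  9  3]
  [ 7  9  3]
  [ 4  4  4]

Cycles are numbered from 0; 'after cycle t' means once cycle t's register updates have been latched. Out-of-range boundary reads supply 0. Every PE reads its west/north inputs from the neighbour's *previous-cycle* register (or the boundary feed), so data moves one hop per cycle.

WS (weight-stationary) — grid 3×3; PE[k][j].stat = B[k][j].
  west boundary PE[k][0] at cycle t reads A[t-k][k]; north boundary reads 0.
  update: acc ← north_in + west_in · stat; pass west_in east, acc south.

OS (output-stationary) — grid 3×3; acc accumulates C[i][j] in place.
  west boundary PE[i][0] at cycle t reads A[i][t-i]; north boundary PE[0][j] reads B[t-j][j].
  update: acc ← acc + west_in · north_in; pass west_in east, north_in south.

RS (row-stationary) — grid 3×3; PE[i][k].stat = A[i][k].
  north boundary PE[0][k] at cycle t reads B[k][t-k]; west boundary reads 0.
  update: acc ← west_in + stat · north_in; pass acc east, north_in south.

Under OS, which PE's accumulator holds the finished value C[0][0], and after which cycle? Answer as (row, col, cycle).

OS — PE[0][0] is where C[0][0] collects:
  t=0 PE[0][0]: acc=63 h=7 v=9
  t=1 PE[0][0]: acc=77 h=2 v=7
  t=2 PE[0][0]: acc=109 h=8 v=4

(row, col, cycle) = (0, 0, 2)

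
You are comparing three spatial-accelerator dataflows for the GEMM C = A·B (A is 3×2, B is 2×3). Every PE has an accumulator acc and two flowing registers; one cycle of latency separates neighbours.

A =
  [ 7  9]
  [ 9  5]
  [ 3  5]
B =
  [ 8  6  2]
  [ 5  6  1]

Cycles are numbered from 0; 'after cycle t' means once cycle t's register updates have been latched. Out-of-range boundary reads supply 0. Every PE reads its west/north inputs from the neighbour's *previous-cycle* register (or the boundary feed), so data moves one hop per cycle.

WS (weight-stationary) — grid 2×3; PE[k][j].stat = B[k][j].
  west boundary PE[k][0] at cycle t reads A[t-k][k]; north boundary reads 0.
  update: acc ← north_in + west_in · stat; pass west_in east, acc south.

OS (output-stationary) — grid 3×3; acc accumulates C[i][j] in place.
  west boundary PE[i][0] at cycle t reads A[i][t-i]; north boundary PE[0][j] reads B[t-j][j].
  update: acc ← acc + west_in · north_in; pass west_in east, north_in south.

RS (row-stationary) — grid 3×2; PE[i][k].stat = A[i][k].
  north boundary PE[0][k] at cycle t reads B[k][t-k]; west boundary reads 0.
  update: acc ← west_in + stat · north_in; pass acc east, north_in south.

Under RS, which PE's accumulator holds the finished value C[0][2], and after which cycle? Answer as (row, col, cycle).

RS — PE[0][1] is where C[0][2] collects:
  [0] (0,1) acc=0 (h:0 v:0)
  [1] (0,1) acc=101 (h:101 v:5)
  [2] (0,1) acc=96 (h:96 v:6)
  [3] (0,1) acc=23 (h:23 v:1)

(row, col, cycle) = (0, 1, 3)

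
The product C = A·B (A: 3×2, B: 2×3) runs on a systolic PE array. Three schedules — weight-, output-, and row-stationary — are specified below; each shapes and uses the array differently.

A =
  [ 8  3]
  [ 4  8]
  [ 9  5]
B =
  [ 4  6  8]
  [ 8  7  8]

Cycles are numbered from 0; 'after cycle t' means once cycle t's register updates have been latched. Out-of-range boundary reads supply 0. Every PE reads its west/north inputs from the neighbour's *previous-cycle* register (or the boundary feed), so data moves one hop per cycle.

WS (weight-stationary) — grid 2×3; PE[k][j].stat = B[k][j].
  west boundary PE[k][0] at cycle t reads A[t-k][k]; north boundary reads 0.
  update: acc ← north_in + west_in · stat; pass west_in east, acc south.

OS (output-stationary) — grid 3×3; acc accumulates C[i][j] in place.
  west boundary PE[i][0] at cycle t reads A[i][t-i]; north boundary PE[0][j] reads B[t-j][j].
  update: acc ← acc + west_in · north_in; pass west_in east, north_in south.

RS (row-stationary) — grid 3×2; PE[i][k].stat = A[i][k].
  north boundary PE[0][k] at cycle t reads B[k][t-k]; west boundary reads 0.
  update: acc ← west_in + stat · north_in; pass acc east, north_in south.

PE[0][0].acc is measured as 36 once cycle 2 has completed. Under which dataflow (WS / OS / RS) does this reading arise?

dataflow = WS

WS [2×3] PE[0][0] across cycles:
  after 0 — PE[0][0] acc=32, pass-E 8, pass-S 32
  after 1 — PE[0][0] acc=16, pass-E 4, pass-S 16
  after 2 — PE[0][0] acc=36, pass-E 9, pass-S 36
OS [3×3] PE[0][0] across cycles:
  after 0 — PE[0][0] acc=32, pass-E 8, pass-S 4
  after 1 — PE[0][0] acc=56, pass-E 3, pass-S 8
  after 2 — PE[0][0] acc=56, pass-E 0, pass-S 0
RS [3×2] PE[0][0] across cycles:
  after 0 — PE[0][0] acc=32, pass-E 32, pass-S 4
  after 1 — PE[0][0] acc=48, pass-E 48, pass-S 6
  after 2 — PE[0][0] acc=64, pass-E 64, pass-S 8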